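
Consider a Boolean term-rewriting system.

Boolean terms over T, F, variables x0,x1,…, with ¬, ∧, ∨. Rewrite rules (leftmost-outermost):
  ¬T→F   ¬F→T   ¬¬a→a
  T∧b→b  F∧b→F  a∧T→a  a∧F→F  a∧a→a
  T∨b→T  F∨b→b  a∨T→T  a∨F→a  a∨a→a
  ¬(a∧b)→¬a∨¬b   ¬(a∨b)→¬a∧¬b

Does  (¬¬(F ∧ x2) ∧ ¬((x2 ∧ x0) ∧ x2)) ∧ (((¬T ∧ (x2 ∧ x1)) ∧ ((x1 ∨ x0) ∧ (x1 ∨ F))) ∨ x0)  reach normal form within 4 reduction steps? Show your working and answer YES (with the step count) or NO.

  start: (¬¬(F ∧ x2) ∧ ¬((x2 ∧ x0) ∧ x2)) ∧ (((¬T ∧ (x2 ∧ x1)) ∧ ((x1 ∨ x0) ∧ (x1 ∨ F))) ∨ x0)
  step 1: ((F ∧ x2) ∧ ¬((x2 ∧ x0) ∧ x2)) ∧ (((¬T ∧ (x2 ∧ x1)) ∧ ((x1 ∨ x0) ∧ (x1 ∨ F))) ∨ x0)
  step 2: (F ∧ ¬((x2 ∧ x0) ∧ x2)) ∧ (((¬T ∧ (x2 ∧ x1)) ∧ ((x1 ∨ x0) ∧ (x1 ∨ F))) ∨ x0)
  step 3: F ∧ (((¬T ∧ (x2 ∧ x1)) ∧ ((x1 ∨ x0) ∧ (x1 ∨ F))) ∨ x0)
  step 4: F

Answer: YES — reaches normal form F in 4 ≤ 4 steps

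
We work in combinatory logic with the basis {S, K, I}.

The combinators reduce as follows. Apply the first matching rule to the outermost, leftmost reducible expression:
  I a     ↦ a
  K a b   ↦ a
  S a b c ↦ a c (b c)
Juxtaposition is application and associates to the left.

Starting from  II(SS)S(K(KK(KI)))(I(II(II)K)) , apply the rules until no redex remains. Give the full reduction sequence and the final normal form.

Answer: normal form = K(S(KK)K)  (in 12 steps)

Derivation:
  start: II(SS)S(K(KK(KI)))(I(II(II)K))
  [1] I(SS)S(K(KK(KI)))(I(II(II)K))
  [2] SSS(K(KK(KI)))(I(II(II)K))
  [3] S(K(KK(KI)))(S(K(KK(KI))))(I(II(II)K))
  [4] K(KK(KI))(I(II(II)K))(S(K(KK(KI)))(I(II(II)K)))
  [5] KK(KI)(S(K(KK(KI)))(I(II(II)K)))
  [6] K(S(K(KK(KI)))(I(II(II)K)))
  [7] K(S(KK)(I(II(II)K)))
  [8] K(S(KK)(II(II)K))
  [9] K(S(KK)(I(II)K))
  [10] K(S(KK)(IIK))
  [11] K(S(KK)(IK))
  [12] K(S(KK)K)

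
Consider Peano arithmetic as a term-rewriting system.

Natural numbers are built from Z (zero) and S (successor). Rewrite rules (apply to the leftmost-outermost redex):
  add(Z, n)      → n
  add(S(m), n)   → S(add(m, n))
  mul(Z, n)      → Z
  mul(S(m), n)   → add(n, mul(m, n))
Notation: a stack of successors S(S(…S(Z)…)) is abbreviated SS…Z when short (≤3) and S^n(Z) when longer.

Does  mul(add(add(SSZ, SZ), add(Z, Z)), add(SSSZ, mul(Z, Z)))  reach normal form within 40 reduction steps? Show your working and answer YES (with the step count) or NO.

Answer: YES — reaches normal form S^9(Z) in 39 ≤ 40 steps

Derivation:
  start: mul(add(add(SSZ, SZ), add(Z, Z)), add(SSSZ, mul(Z, Z)))
  →1  mul(add(S(add(SZ, SZ)), add(Z, Z)), add(SSSZ, mul(Z, Z)))
  →2  mul(S(add(add(SZ, SZ), add(Z, Z))), add(SSSZ, mul(Z, Z)))
  →3  add(add(SSSZ, mul(Z, Z)), mul(add(add(SZ, SZ), add(Z, Z)), add(SSSZ, mul(Z, Z))))
  →4  add(S(add(SSZ, mul(Z, Z))), mul(add(add(SZ, SZ), add(Z, Z)), add(SSSZ, mul(Z, Z))))
  →5  S(add(add(SSZ, mul(Z, Z)), mul(add(add(SZ, SZ), add(Z, Z)), add(SSSZ, mul(Z, Z)))))
  →6  S(add(S(add(SZ, mul(Z, Z))), mul(add(add(SZ, SZ), add(Z, Z)), add(SSSZ, mul(Z, Z)))))
  →7  S(S(add(add(SZ, mul(Z, Z)), mul(add(add(SZ, SZ), add(Z, Z)), add(SSSZ, mul(Z, Z))))))
  →8  S(S(add(S(add(Z, mul(Z, Z))), mul(add(add(SZ, SZ), add(Z, Z)), add(SSSZ, mul(Z, Z))))))
  →9  S(S(S(add(add(Z, mul(Z, Z)), mul(add(add(SZ, SZ), add(Z, Z)), add(SSSZ, mul(Z, Z)))))))
  →10  S(S(S(add(mul(Z, Z), mul(add(add(SZ, SZ), add(Z, Z)), add(SSSZ, mul(Z, Z)))))))
  →11  S(S(S(add(Z, mul(add(add(SZ, SZ), add(Z, Z)), add(SSSZ, mul(Z, Z)))))))
  →12  S(S(S(mul(add(add(SZ, SZ), add(Z, Z)), add(SSSZ, mul(Z, Z))))))
  →13  S(S(S(mul(add(S(add(Z, SZ)), add(Z, Z)), add(SSSZ, mul(Z, Z))))))
  →14  S(S(S(mul(S(add(add(Z, SZ), add(Z, Z))), add(SSSZ, mul(Z, Z))))))
  →15  S(S(S(add(add(SSSZ, mul(Z, Z)), mul(add(add(Z, SZ), add(Z, Z)), add(SSSZ, mul(Z, Z)))))))
  →16  S(S(S(add(S(add(SSZ, mul(Z, Z))), mul(add(add(Z, SZ), add(Z, Z)), add(SSSZ, mul(Z, Z)))))))
  →17  S(S(S(S(add(add(SSZ, mul(Z, Z)), mul(add(add(Z, SZ), add(Z, Z)), add(SSSZ, mul(Z, Z))))))))
  →18  S(S(S(S(add(S(add(SZ, mul(Z, Z))), mul(add(add(Z, SZ), add(Z, Z)), add(SSSZ, mul(Z, Z))))))))
  →19  S(S(S(S(S(add(add(SZ, mul(Z, Z)), mul(add(add(Z, SZ), add(Z, Z)), add(SSSZ, mul(Z, Z)))))))))
  →20  S(S(S(S(S(add(S(add(Z, mul(Z, Z))), mul(add(add(Z, SZ), add(Z, Z)), add(SSSZ, mul(Z, Z)))))))))
  →21  S(S(S(S(S(S(add(add(Z, mul(Z, Z)), mul(add(add(Z, SZ), add(Z, Z)), add(SSSZ, mul(Z, Z))))))))))
  →22  S(S(S(S(S(S(add(mul(Z, Z), mul(add(add(Z, SZ), add(Z, Z)), add(SSSZ, mul(Z, Z))))))))))
  →23  S(S(S(S(S(S(add(Z, mul(add(add(Z, SZ), add(Z, Z)), add(SSSZ, mul(Z, Z))))))))))
  →24  S(S(S(S(S(S(mul(add(add(Z, SZ), add(Z, Z)), add(SSSZ, mul(Z, Z)))))))))
  →25  S(S(S(S(S(S(mul(add(SZ, add(Z, Z)), add(SSSZ, mul(Z, Z)))))))))
  →26  S(S(S(S(S(S(mul(S(add(Z, add(Z, Z))), add(SSSZ, mul(Z, Z)))))))))
  →27  S(S(S(S(S(S(add(add(SSSZ, mul(Z, Z)), mul(add(Z, add(Z, Z)), add(SSSZ, mul(Z, Z))))))))))
  →28  S(S(S(S(S(S(add(S(add(SSZ, mul(Z, Z))), mul(add(Z, add(Z, Z)), add(SSSZ, mul(Z, Z))))))))))
  →29  S(S(S(S(S(S(S(add(add(SSZ, mul(Z, Z)), mul(add(Z, add(Z, Z)), add(SSSZ, mul(Z, Z)))))))))))
  →30  S(S(S(S(S(S(S(add(S(add(SZ, mul(Z, Z))), mul(add(Z, add(Z, Z)), add(SSSZ, mul(Z, Z)))))))))))
  →31  S(S(S(S(S(S(S(S(add(add(SZ, mul(Z, Z)), mul(add(Z, add(Z, Z)), add(SSSZ, mul(Z, Z))))))))))))
  →32  S(S(S(S(S(S(S(S(add(S(add(Z, mul(Z, Z))), mul(add(Z, add(Z, Z)), add(SSSZ, mul(Z, Z))))))))))))
  →33  S(S(S(S(S(S(S(S(S(add(add(Z, mul(Z, Z)), mul(add(Z, add(Z, Z)), add(SSSZ, mul(Z, Z)))))))))))))
  →34  S(S(S(S(S(S(S(S(S(add(mul(Z, Z), mul(add(Z, add(Z, Z)), add(SSSZ, mul(Z, Z)))))))))))))
  →35  S(S(S(S(S(S(S(S(S(add(Z, mul(add(Z, add(Z, Z)), add(SSSZ, mul(Z, Z)))))))))))))
  →36  S(S(S(S(S(S(S(S(S(mul(add(Z, add(Z, Z)), add(SSSZ, mul(Z, Z))))))))))))
  →37  S(S(S(S(S(S(S(S(S(mul(add(Z, Z), add(SSSZ, mul(Z, Z))))))))))))
  →38  S(S(S(S(S(S(S(S(S(mul(Z, add(SSSZ, mul(Z, Z))))))))))))
  →39  S^9(Z)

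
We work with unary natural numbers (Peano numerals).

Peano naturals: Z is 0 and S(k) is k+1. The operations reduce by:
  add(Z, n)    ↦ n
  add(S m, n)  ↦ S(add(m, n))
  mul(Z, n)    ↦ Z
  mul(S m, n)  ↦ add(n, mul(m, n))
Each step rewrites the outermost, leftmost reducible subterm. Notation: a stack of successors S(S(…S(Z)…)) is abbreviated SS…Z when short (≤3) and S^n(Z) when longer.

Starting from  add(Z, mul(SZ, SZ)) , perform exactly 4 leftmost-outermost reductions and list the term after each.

  start: add(Z, mul(SZ, SZ))
  step 1: mul(SZ, SZ)
  step 2: add(SZ, mul(Z, SZ))
  step 3: S(add(Z, mul(Z, SZ)))
  step 4: S(mul(Z, SZ))

Answer: after 4 steps: S(mul(Z, SZ))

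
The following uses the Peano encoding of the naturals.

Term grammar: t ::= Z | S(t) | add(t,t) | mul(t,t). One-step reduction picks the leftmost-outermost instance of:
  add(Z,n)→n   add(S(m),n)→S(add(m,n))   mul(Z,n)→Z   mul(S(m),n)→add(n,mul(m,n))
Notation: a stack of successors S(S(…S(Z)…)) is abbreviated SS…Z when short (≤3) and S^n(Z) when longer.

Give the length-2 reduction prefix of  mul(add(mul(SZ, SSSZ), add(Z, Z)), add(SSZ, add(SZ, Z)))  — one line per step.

  start: mul(add(mul(SZ, SSSZ), add(Z, Z)), add(SSZ, add(SZ, Z)))
  →1  mul(add(add(SSSZ, mul(Z, SSSZ)), add(Z, Z)), add(SSZ, add(SZ, Z)))
  →2  mul(add(S(add(SSZ, mul(Z, SSSZ))), add(Z, Z)), add(SSZ, add(SZ, Z)))

Answer: after 2 steps: mul(add(S(add(SSZ, mul(Z, SSSZ))), add(Z, Z)), add(SSZ, add(SZ, Z)))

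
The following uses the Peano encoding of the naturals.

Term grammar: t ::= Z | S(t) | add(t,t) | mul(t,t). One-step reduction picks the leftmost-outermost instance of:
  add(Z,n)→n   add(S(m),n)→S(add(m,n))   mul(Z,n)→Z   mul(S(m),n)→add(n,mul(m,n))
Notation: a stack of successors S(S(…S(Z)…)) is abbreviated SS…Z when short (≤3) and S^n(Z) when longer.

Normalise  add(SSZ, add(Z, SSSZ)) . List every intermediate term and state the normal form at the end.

  start: add(SSZ, add(Z, SSSZ))
  [1] S(add(SZ, add(Z, SSSZ)))
  [2] S(S(add(Z, add(Z, SSSZ))))
  [3] S(S(add(Z, SSSZ)))
  [4] S^5(Z)

Answer: normal form = S^5(Z)  (in 4 steps)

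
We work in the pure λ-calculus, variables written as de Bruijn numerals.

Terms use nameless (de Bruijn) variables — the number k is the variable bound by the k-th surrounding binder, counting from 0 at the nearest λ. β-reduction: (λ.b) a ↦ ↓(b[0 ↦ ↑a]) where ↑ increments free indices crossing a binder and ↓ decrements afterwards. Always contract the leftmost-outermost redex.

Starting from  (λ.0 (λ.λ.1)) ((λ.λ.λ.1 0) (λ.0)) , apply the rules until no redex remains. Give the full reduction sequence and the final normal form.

Answer: normal form = λ.λ.1  (in 4 steps)

Reduction:
  start: (λ.0 (λ.λ.1)) ((λ.λ.λ.1 0) (λ.0))
  →1  (λ.λ.λ.1 0) (λ.0) (λ.λ.1)
  →2  (λ.λ.1 0) (λ.λ.1)
  →3  λ.(λ.λ.1) 0
  →4  λ.λ.1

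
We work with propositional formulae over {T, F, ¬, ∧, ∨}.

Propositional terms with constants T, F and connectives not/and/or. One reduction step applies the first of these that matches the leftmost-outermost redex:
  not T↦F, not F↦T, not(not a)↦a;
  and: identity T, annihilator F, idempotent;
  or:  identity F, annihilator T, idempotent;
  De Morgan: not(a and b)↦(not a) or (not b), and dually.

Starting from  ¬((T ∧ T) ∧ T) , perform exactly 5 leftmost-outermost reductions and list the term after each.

  start: ¬((T ∧ T) ∧ T)
  [1] ¬(T ∧ T) ∨ ¬T
  [2] (¬T ∨ ¬T) ∨ ¬T
  [3] ¬T ∨ ¬T
  [4] ¬T
  [5] F

Answer: after 5 steps: F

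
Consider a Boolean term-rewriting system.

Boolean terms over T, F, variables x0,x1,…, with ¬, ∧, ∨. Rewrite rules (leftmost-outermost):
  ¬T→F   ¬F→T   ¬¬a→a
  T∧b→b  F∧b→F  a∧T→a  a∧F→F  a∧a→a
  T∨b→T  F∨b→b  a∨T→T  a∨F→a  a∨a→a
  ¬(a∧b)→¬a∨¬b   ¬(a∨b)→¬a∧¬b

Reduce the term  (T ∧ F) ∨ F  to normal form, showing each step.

  start: (T ∧ F) ∨ F
  step 1: T ∧ F
  step 2: F

Answer: normal form = F  (in 2 steps)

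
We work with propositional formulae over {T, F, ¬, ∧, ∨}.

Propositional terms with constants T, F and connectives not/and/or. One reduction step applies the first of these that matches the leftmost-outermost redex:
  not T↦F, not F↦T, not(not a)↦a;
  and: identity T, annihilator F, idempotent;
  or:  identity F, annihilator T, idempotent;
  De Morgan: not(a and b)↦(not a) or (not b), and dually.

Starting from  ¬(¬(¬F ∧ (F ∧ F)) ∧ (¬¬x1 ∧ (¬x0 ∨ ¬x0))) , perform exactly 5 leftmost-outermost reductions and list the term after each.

  start: ¬(¬(¬F ∧ (F ∧ F)) ∧ (¬¬x1 ∧ (¬x0 ∨ ¬x0)))
  →1  ¬¬(¬F ∧ (F ∧ F)) ∨ ¬(¬¬x1 ∧ (¬x0 ∨ ¬x0))
  →2  (¬F ∧ (F ∧ F)) ∨ ¬(¬¬x1 ∧ (¬x0 ∨ ¬x0))
  →3  (T ∧ (F ∧ F)) ∨ ¬(¬¬x1 ∧ (¬x0 ∨ ¬x0))
  →4  (F ∧ F) ∨ ¬(¬¬x1 ∧ (¬x0 ∨ ¬x0))
  →5  F ∨ ¬(¬¬x1 ∧ (¬x0 ∨ ¬x0))

Answer: after 5 steps: F ∨ ¬(¬¬x1 ∧ (¬x0 ∨ ¬x0))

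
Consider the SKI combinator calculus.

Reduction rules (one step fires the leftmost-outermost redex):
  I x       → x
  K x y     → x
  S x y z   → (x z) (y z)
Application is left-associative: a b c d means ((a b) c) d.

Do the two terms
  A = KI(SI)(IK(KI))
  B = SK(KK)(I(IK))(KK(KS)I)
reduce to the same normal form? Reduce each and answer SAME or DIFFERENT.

Answer: SAME — A ⇓ K(KI), B ⇓ K(KI)

Working:
Term A:
  start: KI(SI)(IK(KI))
  step 1: I(IK(KI))
  step 2: IK(KI)
  step 3: K(KI)

Term B:
  start: SK(KK)(I(IK))(KK(KS)I)
  step 1: K(I(IK))(KK(I(IK)))(KK(KS)I)
  step 2: I(IK)(KK(KS)I)
  step 3: IK(KK(KS)I)
  step 4: K(KK(KS)I)
  step 5: K(KI)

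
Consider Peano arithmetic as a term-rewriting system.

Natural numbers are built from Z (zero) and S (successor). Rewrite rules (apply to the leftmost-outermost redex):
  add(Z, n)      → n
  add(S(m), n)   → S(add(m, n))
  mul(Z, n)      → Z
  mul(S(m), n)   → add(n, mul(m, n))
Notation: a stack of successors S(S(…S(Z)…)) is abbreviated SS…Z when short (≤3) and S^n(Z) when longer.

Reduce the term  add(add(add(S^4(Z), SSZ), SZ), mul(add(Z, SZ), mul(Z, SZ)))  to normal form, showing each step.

  start: add(add(add(S^4(Z), SSZ), SZ), mul(add(Z, SZ), mul(Z, SZ)))
  [1] add(add(S(add(SSSZ, SSZ)), SZ), mul(add(Z, SZ), mul(Z, SZ)))
  [2] add(S(add(add(SSSZ, SSZ), SZ)), mul(add(Z, SZ), mul(Z, SZ)))
  [3] S(add(add(add(SSSZ, SSZ), SZ), mul(add(Z, SZ), mul(Z, SZ))))
  [4] S(add(add(S(add(SSZ, SSZ)), SZ), mul(add(Z, SZ), mul(Z, SZ))))
  [5] S(add(S(add(add(SSZ, SSZ), SZ)), mul(add(Z, SZ), mul(Z, SZ))))
  [6] S(S(add(add(add(SSZ, SSZ), SZ), mul(add(Z, SZ), mul(Z, SZ)))))
  [7] S(S(add(add(S(add(SZ, SSZ)), SZ), mul(add(Z, SZ), mul(Z, SZ)))))
  [8] S(S(add(S(add(add(SZ, SSZ), SZ)), mul(add(Z, SZ), mul(Z, SZ)))))
  [9] S(S(S(add(add(add(SZ, SSZ), SZ), mul(add(Z, SZ), mul(Z, SZ))))))
  [10] S(S(S(add(add(S(add(Z, SSZ)), SZ), mul(add(Z, SZ), mul(Z, SZ))))))
  [11] S(S(S(add(S(add(add(Z, SSZ), SZ)), mul(add(Z, SZ), mul(Z, SZ))))))
  [12] S(S(S(S(add(add(add(Z, SSZ), SZ), mul(add(Z, SZ), mul(Z, SZ)))))))
  [13] S(S(S(S(add(add(SSZ, SZ), mul(add(Z, SZ), mul(Z, SZ)))))))
  [14] S(S(S(S(add(S(add(SZ, SZ)), mul(add(Z, SZ), mul(Z, SZ)))))))
  [15] S(S(S(S(S(add(add(SZ, SZ), mul(add(Z, SZ), mul(Z, SZ))))))))
  [16] S(S(S(S(S(add(S(add(Z, SZ)), mul(add(Z, SZ), mul(Z, SZ))))))))
  [17] S(S(S(S(S(S(add(add(Z, SZ), mul(add(Z, SZ), mul(Z, SZ)))))))))
  [18] S(S(S(S(S(S(add(SZ, mul(add(Z, SZ), mul(Z, SZ)))))))))
  [19] S(S(S(S(S(S(S(add(Z, mul(add(Z, SZ), mul(Z, SZ))))))))))
  [20] S(S(S(S(S(S(S(mul(add(Z, SZ), mul(Z, SZ)))))))))
  [21] S(S(S(S(S(S(S(mul(SZ, mul(Z, SZ)))))))))
  [22] S(S(S(S(S(S(S(add(mul(Z, SZ), mul(Z, mul(Z, SZ))))))))))
  [23] S(S(S(S(S(S(S(add(Z, mul(Z, mul(Z, SZ))))))))))
  [24] S(S(S(S(S(S(S(mul(Z, mul(Z, SZ)))))))))
  [25] S^7(Z)

Answer: normal form = S^7(Z)  (in 25 steps)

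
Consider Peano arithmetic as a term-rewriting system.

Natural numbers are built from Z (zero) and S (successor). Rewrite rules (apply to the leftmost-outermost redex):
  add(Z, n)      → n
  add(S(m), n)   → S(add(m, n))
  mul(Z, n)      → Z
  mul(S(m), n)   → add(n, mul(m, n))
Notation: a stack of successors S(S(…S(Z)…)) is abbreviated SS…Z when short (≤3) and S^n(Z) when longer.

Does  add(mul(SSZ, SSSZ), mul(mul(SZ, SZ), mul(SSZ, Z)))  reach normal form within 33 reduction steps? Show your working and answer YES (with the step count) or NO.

Answer: YES — reaches normal form S^6(Z) in 30 ≤ 33 steps

Derivation:
  start: add(mul(SSZ, SSSZ), mul(mul(SZ, SZ), mul(SSZ, Z)))
  →1  add(add(SSSZ, mul(SZ, SSSZ)), mul(mul(SZ, SZ), mul(SSZ, Z)))
  →2  add(S(add(SSZ, mul(SZ, SSSZ))), mul(mul(SZ, SZ), mul(SSZ, Z)))
  →3  S(add(add(SSZ, mul(SZ, SSSZ)), mul(mul(SZ, SZ), mul(SSZ, Z))))
  →4  S(add(S(add(SZ, mul(SZ, SSSZ))), mul(mul(SZ, SZ), mul(SSZ, Z))))
  →5  S(S(add(add(SZ, mul(SZ, SSSZ)), mul(mul(SZ, SZ), mul(SSZ, Z)))))
  →6  S(S(add(S(add(Z, mul(SZ, SSSZ))), mul(mul(SZ, SZ), mul(SSZ, Z)))))
  →7  S(S(S(add(add(Z, mul(SZ, SSSZ)), mul(mul(SZ, SZ), mul(SSZ, Z))))))
  →8  S(S(S(add(mul(SZ, SSSZ), mul(mul(SZ, SZ), mul(SSZ, Z))))))
  →9  S(S(S(add(add(SSSZ, mul(Z, SSSZ)), mul(mul(SZ, SZ), mul(SSZ, Z))))))
  →10  S(S(S(add(S(add(SSZ, mul(Z, SSSZ))), mul(mul(SZ, SZ), mul(SSZ, Z))))))
  →11  S(S(S(S(add(add(SSZ, mul(Z, SSSZ)), mul(mul(SZ, SZ), mul(SSZ, Z)))))))
  →12  S(S(S(S(add(S(add(SZ, mul(Z, SSSZ))), mul(mul(SZ, SZ), mul(SSZ, Z)))))))
  →13  S(S(S(S(S(add(add(SZ, mul(Z, SSSZ)), mul(mul(SZ, SZ), mul(SSZ, Z))))))))
  →14  S(S(S(S(S(add(S(add(Z, mul(Z, SSSZ))), mul(mul(SZ, SZ), mul(SSZ, Z))))))))
  →15  S(S(S(S(S(S(add(add(Z, mul(Z, SSSZ)), mul(mul(SZ, SZ), mul(SSZ, Z)))))))))
  →16  S(S(S(S(S(S(add(mul(Z, SSSZ), mul(mul(SZ, SZ), mul(SSZ, Z)))))))))
  →17  S(S(S(S(S(S(add(Z, mul(mul(SZ, SZ), mul(SSZ, Z)))))))))
  →18  S(S(S(S(S(S(mul(mul(SZ, SZ), mul(SSZ, Z))))))))
  →19  S(S(S(S(S(S(mul(add(SZ, mul(Z, SZ)), mul(SSZ, Z))))))))
  →20  S(S(S(S(S(S(mul(S(add(Z, mul(Z, SZ))), mul(SSZ, Z))))))))
  →21  S(S(S(S(S(S(add(mul(SSZ, Z), mul(add(Z, mul(Z, SZ)), mul(SSZ, Z)))))))))
  →22  S(S(S(S(S(S(add(add(Z, mul(SZ, Z)), mul(add(Z, mul(Z, SZ)), mul(SSZ, Z)))))))))
  →23  S(S(S(S(S(S(add(mul(SZ, Z), mul(add(Z, mul(Z, SZ)), mul(SSZ, Z)))))))))
  →24  S(S(S(S(S(S(add(add(Z, mul(Z, Z)), mul(add(Z, mul(Z, SZ)), mul(SSZ, Z)))))))))
  →25  S(S(S(S(S(S(add(mul(Z, Z), mul(add(Z, mul(Z, SZ)), mul(SSZ, Z)))))))))
  →26  S(S(S(S(S(S(add(Z, mul(add(Z, mul(Z, SZ)), mul(SSZ, Z)))))))))
  →27  S(S(S(S(S(S(mul(add(Z, mul(Z, SZ)), mul(SSZ, Z))))))))
  →28  S(S(S(S(S(S(mul(mul(Z, SZ), mul(SSZ, Z))))))))
  →29  S(S(S(S(S(S(mul(Z, mul(SSZ, Z))))))))
  →30  S^6(Z)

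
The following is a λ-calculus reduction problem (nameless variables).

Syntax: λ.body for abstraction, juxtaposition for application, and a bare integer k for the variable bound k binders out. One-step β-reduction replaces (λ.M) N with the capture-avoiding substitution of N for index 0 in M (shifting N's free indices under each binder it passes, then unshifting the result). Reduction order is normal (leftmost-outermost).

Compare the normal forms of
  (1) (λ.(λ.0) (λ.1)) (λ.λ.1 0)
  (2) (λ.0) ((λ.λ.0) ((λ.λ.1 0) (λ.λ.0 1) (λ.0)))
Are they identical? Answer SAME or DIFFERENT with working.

Term A:
  start: (λ.(λ.0) (λ.1)) (λ.λ.1 0)
  step 1: (λ.0) (λ.λ.λ.1 0)
  step 2: λ.λ.λ.1 0

Term B:
  start: (λ.0) ((λ.λ.0) ((λ.λ.1 0) (λ.λ.0 1) (λ.0)))
  step 1: (λ.λ.0) ((λ.λ.1 0) (λ.λ.0 1) (λ.0))
  step 2: λ.0

Answer: DIFFERENT — A ⇓ λ.λ.λ.1 0, B ⇓ λ.0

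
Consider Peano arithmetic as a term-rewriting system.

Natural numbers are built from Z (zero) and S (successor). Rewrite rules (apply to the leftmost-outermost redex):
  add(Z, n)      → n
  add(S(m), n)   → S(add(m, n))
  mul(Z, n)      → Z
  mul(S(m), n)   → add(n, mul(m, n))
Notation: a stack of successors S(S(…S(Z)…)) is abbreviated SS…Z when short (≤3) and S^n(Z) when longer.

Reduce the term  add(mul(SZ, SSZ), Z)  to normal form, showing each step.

  start: add(mul(SZ, SSZ), Z)
  [1] add(add(SSZ, mul(Z, SSZ)), Z)
  [2] add(S(add(SZ, mul(Z, SSZ))), Z)
  [3] S(add(add(SZ, mul(Z, SSZ)), Z))
  [4] S(add(S(add(Z, mul(Z, SSZ))), Z))
  [5] S(S(add(add(Z, mul(Z, SSZ)), Z)))
  [6] S(S(add(mul(Z, SSZ), Z)))
  [7] S(S(add(Z, Z)))
  [8] SSZ

Answer: normal form = SSZ  (in 8 steps)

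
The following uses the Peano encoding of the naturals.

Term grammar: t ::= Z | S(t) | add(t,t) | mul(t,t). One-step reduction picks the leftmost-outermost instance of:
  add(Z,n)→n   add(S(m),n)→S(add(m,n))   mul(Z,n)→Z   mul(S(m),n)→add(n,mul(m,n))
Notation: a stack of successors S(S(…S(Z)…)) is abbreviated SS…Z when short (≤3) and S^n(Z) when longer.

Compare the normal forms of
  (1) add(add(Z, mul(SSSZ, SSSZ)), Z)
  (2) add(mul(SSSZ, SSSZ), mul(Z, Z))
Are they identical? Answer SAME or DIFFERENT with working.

Term A:
  start: add(add(Z, mul(SSSZ, SSSZ)), Z)
  [1] add(mul(SSSZ, SSSZ), Z)
  [2] add(add(SSSZ, mul(SSZ, SSSZ)), Z)
  [3] add(S(add(SSZ, mul(SSZ, SSSZ))), Z)
  [4] S(add(add(SSZ, mul(SSZ, SSSZ)), Z))
  [5] S(add(S(add(SZ, mul(SSZ, SSSZ))), Z))
  [6] S(S(add(add(SZ, mul(SSZ, SSSZ)), Z)))
  [7] S(S(add(S(add(Z, mul(SSZ, SSSZ))), Z)))
  [8] S(S(S(add(add(Z, mul(SSZ, SSSZ)), Z))))
  [9] S(S(S(add(mul(SSZ, SSSZ), Z))))
  [10] S(S(S(add(add(SSSZ, mul(SZ, SSSZ)), Z))))
  [11] S(S(S(add(S(add(SSZ, mul(SZ, SSSZ))), Z))))
  [12] S(S(S(S(add(add(SSZ, mul(SZ, SSSZ)), Z)))))
  [13] S(S(S(S(add(S(add(SZ, mul(SZ, SSSZ))), Z)))))
  [14] S(S(S(S(S(add(add(SZ, mul(SZ, SSSZ)), Z))))))
  [15] S(S(S(S(S(add(S(add(Z, mul(SZ, SSSZ))), Z))))))
  [16] S(S(S(S(S(S(add(add(Z, mul(SZ, SSSZ)), Z)))))))
  [17] S(S(S(S(S(S(add(mul(SZ, SSSZ), Z)))))))
  [18] S(S(S(S(S(S(add(add(SSSZ, mul(Z, SSSZ)), Z)))))))
  [19] S(S(S(S(S(S(add(S(add(SSZ, mul(Z, SSSZ))), Z)))))))
  [20] S(S(S(S(S(S(S(add(add(SSZ, mul(Z, SSSZ)), Z))))))))
  [21] S(S(S(S(S(S(S(add(S(add(SZ, mul(Z, SSSZ))), Z))))))))
  [22] S(S(S(S(S(S(S(S(add(add(SZ, mul(Z, SSSZ)), Z)))))))))
  [23] S(S(S(S(S(S(S(S(add(S(add(Z, mul(Z, SSSZ))), Z)))))))))
  [24] S(S(S(S(S(S(S(S(S(add(add(Z, mul(Z, SSSZ)), Z))))))))))
  [25] S(S(S(S(S(S(S(S(S(add(mul(Z, SSSZ), Z))))))))))
  [26] S(S(S(S(S(S(S(S(S(add(Z, Z))))))))))
  [27] S^9(Z)

Term B:
  start: add(mul(SSSZ, SSSZ), mul(Z, Z))
  [1] add(add(SSSZ, mul(SSZ, SSSZ)), mul(Z, Z))
  [2] add(S(add(SSZ, mul(SSZ, SSSZ))), mul(Z, Z))
  [3] S(add(add(SSZ, mul(SSZ, SSSZ)), mul(Z, Z)))
  [4] S(add(S(add(SZ, mul(SSZ, SSSZ))), mul(Z, Z)))
  [5] S(S(add(add(SZ, mul(SSZ, SSSZ)), mul(Z, Z))))
  [6] S(S(add(S(add(Z, mul(SSZ, SSSZ))), mul(Z, Z))))
  [7] S(S(S(add(add(Z, mul(SSZ, SSSZ)), mul(Z, Z)))))
  [8] S(S(S(add(mul(SSZ, SSSZ), mul(Z, Z)))))
  [9] S(S(S(add(add(SSSZ, mul(SZ, SSSZ)), mul(Z, Z)))))
  [10] S(S(S(add(S(add(SSZ, mul(SZ, SSSZ))), mul(Z, Z)))))
  [11] S(S(S(S(add(add(SSZ, mul(SZ, SSSZ)), mul(Z, Z))))))
  [12] S(S(S(S(add(S(add(SZ, mul(SZ, SSSZ))), mul(Z, Z))))))
  [13] S(S(S(S(S(add(add(SZ, mul(SZ, SSSZ)), mul(Z, Z)))))))
  [14] S(S(S(S(S(add(S(add(Z, mul(SZ, SSSZ))), mul(Z, Z)))))))
  [15] S(S(S(S(S(S(add(add(Z, mul(SZ, SSSZ)), mul(Z, Z))))))))
  [16] S(S(S(S(S(S(add(mul(SZ, SSSZ), mul(Z, Z))))))))
  [17] S(S(S(S(S(S(add(add(SSSZ, mul(Z, SSSZ)), mul(Z, Z))))))))
  [18] S(S(S(S(S(S(add(S(add(SSZ, mul(Z, SSSZ))), mul(Z, Z))))))))
  [19] S(S(S(S(S(S(S(add(add(SSZ, mul(Z, SSSZ)), mul(Z, Z)))))))))
  [20] S(S(S(S(S(S(S(add(S(add(SZ, mul(Z, SSSZ))), mul(Z, Z)))))))))
  [21] S(S(S(S(S(S(S(S(add(add(SZ, mul(Z, SSSZ)), mul(Z, Z))))))))))
  [22] S(S(S(S(S(S(S(S(add(S(add(Z, mul(Z, SSSZ))), mul(Z, Z))))))))))
  [23] S(S(S(S(S(S(S(S(S(add(add(Z, mul(Z, SSSZ)), mul(Z, Z)))))))))))
  [24] S(S(S(S(S(S(S(S(S(add(mul(Z, SSSZ), mul(Z, Z)))))))))))
  [25] S(S(S(S(S(S(S(S(S(add(Z, mul(Z, Z)))))))))))
  [26] S(S(S(S(S(S(S(S(S(mul(Z, Z))))))))))
  [27] S^9(Z)

Answer: SAME — A ⇓ S^9(Z), B ⇓ S^9(Z)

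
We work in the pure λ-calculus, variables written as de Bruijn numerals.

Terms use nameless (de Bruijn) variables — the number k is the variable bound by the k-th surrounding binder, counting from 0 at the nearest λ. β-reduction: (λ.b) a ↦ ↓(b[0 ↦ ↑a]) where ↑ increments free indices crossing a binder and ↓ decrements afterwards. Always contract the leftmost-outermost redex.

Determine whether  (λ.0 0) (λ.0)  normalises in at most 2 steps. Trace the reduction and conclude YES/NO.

  start: (λ.0 0) (λ.0)
  →1  (λ.0) (λ.0)
  →2  λ.0

Answer: YES — reaches normal form λ.0 in 2 ≤ 2 steps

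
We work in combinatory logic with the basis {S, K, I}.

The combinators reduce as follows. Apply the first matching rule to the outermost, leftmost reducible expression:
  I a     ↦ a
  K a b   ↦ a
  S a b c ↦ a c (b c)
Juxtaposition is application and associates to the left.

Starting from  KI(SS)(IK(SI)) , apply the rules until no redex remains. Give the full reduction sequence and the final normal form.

  start: KI(SS)(IK(SI))
  [1] I(IK(SI))
  [2] IK(SI)
  [3] K(SI)

Answer: normal form = K(SI)  (in 3 steps)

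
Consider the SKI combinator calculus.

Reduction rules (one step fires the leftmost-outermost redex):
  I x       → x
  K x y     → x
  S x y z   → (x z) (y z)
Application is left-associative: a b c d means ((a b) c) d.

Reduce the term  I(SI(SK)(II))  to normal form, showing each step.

Answer: normal form = SKI  (in 6 steps)

Reduction:
  start: I(SI(SK)(II))
  →1  SI(SK)(II)
  →2  I(II)(SK(II))
  →3  II(SK(II))
  →4  I(SK(II))
  →5  SK(II)
  →6  SKI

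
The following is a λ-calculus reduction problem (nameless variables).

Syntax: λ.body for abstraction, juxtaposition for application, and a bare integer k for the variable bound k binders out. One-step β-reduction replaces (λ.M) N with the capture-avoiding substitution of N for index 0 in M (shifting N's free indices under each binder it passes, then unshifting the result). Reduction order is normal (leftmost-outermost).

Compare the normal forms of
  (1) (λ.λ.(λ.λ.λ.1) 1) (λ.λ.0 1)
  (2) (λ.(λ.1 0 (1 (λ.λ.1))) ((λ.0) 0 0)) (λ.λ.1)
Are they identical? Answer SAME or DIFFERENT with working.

Answer: SAME — A ⇓ λ.λ.λ.1, B ⇓ λ.λ.λ.1

Working:
Term A:
  start: (λ.λ.(λ.λ.λ.1) 1) (λ.λ.0 1)
  [1] λ.(λ.λ.λ.1) (λ.λ.0 1)
  [2] λ.λ.λ.1

Term B:
  start: (λ.(λ.1 0 (1 (λ.λ.1))) ((λ.0) 0 0)) (λ.λ.1)
  [1] (λ.(λ.λ.1) 0 ((λ.λ.1) (λ.λ.1))) ((λ.0) (λ.λ.1) (λ.λ.1))
  [2] (λ.λ.1) ((λ.0) (λ.λ.1) (λ.λ.1)) ((λ.λ.1) (λ.λ.1))
  [3] (λ.(λ.0) (λ.λ.1) (λ.λ.1)) ((λ.λ.1) (λ.λ.1))
  [4] (λ.0) (λ.λ.1) (λ.λ.1)
  [5] (λ.λ.1) (λ.λ.1)
  [6] λ.λ.λ.1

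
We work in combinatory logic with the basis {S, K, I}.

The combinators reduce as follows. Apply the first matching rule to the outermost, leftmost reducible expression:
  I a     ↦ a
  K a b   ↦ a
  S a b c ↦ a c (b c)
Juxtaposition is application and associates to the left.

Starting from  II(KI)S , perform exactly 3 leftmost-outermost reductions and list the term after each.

  start: II(KI)S
  step 1: I(KI)S
  step 2: KIS
  step 3: I

Answer: after 3 steps: I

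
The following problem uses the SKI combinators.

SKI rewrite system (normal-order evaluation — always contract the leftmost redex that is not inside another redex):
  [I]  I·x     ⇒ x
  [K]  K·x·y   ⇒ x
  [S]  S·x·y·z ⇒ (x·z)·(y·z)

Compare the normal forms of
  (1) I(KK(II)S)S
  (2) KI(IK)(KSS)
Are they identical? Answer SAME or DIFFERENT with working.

Term A:
  start: I(KK(II)S)S
  step 1: KK(II)SS
  step 2: KSS
  step 3: S

Term B:
  start: KI(IK)(KSS)
  step 1: I(KSS)
  step 2: KSS
  step 3: S

Answer: SAME — A ⇓ S, B ⇓ S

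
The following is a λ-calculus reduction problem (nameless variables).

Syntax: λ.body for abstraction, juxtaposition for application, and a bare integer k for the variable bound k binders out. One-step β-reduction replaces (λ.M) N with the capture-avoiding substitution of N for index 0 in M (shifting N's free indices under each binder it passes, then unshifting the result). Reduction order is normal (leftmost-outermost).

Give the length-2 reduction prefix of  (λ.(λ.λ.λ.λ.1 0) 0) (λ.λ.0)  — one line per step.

Answer: after 2 steps: λ.λ.λ.1 0

Derivation:
  start: (λ.(λ.λ.λ.λ.1 0) 0) (λ.λ.0)
  →1  (λ.λ.λ.λ.1 0) (λ.λ.0)
  →2  λ.λ.λ.1 0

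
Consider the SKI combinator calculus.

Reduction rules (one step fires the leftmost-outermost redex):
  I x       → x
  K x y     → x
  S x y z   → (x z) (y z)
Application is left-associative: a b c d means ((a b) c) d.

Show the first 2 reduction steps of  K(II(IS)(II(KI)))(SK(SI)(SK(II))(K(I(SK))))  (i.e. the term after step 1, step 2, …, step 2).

  start: K(II(IS)(II(KI)))(SK(SI)(SK(II))(K(I(SK))))
  [1] II(IS)(II(KI))
  [2] I(IS)(II(KI))

Answer: after 2 steps: I(IS)(II(KI))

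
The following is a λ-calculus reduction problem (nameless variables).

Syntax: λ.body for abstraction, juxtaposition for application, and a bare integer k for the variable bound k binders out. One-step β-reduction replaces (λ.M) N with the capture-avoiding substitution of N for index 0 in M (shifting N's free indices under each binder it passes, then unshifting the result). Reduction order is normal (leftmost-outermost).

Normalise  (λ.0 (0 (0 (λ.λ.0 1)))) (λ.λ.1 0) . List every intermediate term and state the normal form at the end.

  start: (λ.0 (0 (0 (λ.λ.0 1)))) (λ.λ.1 0)
  step 1: (λ.λ.1 0) ((λ.λ.1 0) ((λ.λ.1 0) (λ.λ.0 1)))
  step 2: λ.(λ.λ.1 0) ((λ.λ.1 0) (λ.λ.0 1)) 0
  step 3: λ.(λ.(λ.λ.1 0) (λ.λ.0 1) 0) 0
  step 4: λ.(λ.λ.1 0) (λ.λ.0 1) 0
  step 5: λ.(λ.(λ.λ.0 1) 0) 0
  step 6: λ.(λ.λ.0 1) 0
  step 7: λ.λ.0 1

Answer: normal form = λ.λ.0 1  (in 7 steps)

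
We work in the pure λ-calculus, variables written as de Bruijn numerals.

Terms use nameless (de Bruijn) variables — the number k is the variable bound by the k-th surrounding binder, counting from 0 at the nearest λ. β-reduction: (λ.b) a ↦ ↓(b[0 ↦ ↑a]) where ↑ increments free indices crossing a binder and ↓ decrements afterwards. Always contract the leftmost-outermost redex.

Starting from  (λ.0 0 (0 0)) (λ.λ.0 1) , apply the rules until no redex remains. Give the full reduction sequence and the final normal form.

  start: (λ.0 0 (0 0)) (λ.λ.0 1)
  [1] (λ.λ.0 1) (λ.λ.0 1) ((λ.λ.0 1) (λ.λ.0 1))
  [2] (λ.0 (λ.λ.0 1)) ((λ.λ.0 1) (λ.λ.0 1))
  [3] (λ.λ.0 1) (λ.λ.0 1) (λ.λ.0 1)
  [4] (λ.0 (λ.λ.0 1)) (λ.λ.0 1)
  [5] (λ.λ.0 1) (λ.λ.0 1)
  [6] λ.0 (λ.λ.0 1)

Answer: normal form = λ.0 (λ.λ.0 1)  (in 6 steps)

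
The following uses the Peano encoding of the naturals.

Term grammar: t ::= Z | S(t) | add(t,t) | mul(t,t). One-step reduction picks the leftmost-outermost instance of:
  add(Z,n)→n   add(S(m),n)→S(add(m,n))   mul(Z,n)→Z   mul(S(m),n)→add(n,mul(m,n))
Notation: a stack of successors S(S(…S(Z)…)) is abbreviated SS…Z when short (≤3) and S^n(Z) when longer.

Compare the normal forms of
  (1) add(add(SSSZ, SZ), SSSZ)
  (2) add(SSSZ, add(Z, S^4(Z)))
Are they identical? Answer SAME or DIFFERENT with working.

Answer: SAME — A ⇓ S^7(Z), B ⇓ S^7(Z)

Reduction:
Term A:
  start: add(add(SSSZ, SZ), SSSZ)
  →1  add(S(add(SSZ, SZ)), SSSZ)
  →2  S(add(add(SSZ, SZ), SSSZ))
  →3  S(add(S(add(SZ, SZ)), SSSZ))
  →4  S(S(add(add(SZ, SZ), SSSZ)))
  →5  S(S(add(S(add(Z, SZ)), SSSZ)))
  →6  S(S(S(add(add(Z, SZ), SSSZ))))
  →7  S(S(S(add(SZ, SSSZ))))
  →8  S(S(S(S(add(Z, SSSZ)))))
  →9  S^7(Z)

Term B:
  start: add(SSSZ, add(Z, S^4(Z)))
  →1  S(add(SSZ, add(Z, S^4(Z))))
  →2  S(S(add(SZ, add(Z, S^4(Z)))))
  →3  S(S(S(add(Z, add(Z, S^4(Z))))))
  →4  S(S(S(add(Z, S^4(Z)))))
  →5  S^7(Z)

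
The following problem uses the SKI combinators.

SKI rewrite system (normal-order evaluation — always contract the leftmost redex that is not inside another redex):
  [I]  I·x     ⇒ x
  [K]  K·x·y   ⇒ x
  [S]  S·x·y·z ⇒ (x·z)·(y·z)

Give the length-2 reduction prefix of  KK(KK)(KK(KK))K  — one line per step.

  start: KK(KK)(KK(KK))K
  step 1: K(KK(KK))K
  step 2: KK(KK)

Answer: after 2 steps: KK(KK)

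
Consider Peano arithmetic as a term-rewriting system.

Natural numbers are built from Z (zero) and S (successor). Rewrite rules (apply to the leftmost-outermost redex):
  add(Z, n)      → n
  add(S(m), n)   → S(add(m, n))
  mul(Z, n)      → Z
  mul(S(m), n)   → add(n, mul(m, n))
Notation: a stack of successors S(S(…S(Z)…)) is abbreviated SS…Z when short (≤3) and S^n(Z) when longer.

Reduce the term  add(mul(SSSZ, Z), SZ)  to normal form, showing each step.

  start: add(mul(SSSZ, Z), SZ)
  [1] add(add(Z, mul(SSZ, Z)), SZ)
  [2] add(mul(SSZ, Z), SZ)
  [3] add(add(Z, mul(SZ, Z)), SZ)
  [4] add(mul(SZ, Z), SZ)
  [5] add(add(Z, mul(Z, Z)), SZ)
  [6] add(mul(Z, Z), SZ)
  [7] add(Z, SZ)
  [8] SZ

Answer: normal form = SZ  (in 8 steps)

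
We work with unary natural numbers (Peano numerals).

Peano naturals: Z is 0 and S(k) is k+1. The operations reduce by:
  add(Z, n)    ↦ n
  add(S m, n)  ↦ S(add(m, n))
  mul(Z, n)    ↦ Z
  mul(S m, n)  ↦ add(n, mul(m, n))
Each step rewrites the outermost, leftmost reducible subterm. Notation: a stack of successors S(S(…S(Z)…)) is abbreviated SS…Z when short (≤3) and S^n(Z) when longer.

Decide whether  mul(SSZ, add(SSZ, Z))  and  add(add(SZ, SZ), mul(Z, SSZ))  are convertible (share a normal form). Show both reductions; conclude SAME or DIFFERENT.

Term A:
  start: mul(SSZ, add(SSZ, Z))
  [1] add(add(SSZ, Z), mul(SZ, add(SSZ, Z)))
  [2] add(S(add(SZ, Z)), mul(SZ, add(SSZ, Z)))
  [3] S(add(add(SZ, Z), mul(SZ, add(SSZ, Z))))
  [4] S(add(S(add(Z, Z)), mul(SZ, add(SSZ, Z))))
  [5] S(S(add(add(Z, Z), mul(SZ, add(SSZ, Z)))))
  [6] S(S(add(Z, mul(SZ, add(SSZ, Z)))))
  [7] S(S(mul(SZ, add(SSZ, Z))))
  [8] S(S(add(add(SSZ, Z), mul(Z, add(SSZ, Z)))))
  [9] S(S(add(S(add(SZ, Z)), mul(Z, add(SSZ, Z)))))
  [10] S(S(S(add(add(SZ, Z), mul(Z, add(SSZ, Z))))))
  [11] S(S(S(add(S(add(Z, Z)), mul(Z, add(SSZ, Z))))))
  [12] S(S(S(S(add(add(Z, Z), mul(Z, add(SSZ, Z)))))))
  [13] S(S(S(S(add(Z, mul(Z, add(SSZ, Z)))))))
  [14] S(S(S(S(mul(Z, add(SSZ, Z))))))
  [15] S^4(Z)

Term B:
  start: add(add(SZ, SZ), mul(Z, SSZ))
  [1] add(S(add(Z, SZ)), mul(Z, SSZ))
  [2] S(add(add(Z, SZ), mul(Z, SSZ)))
  [3] S(add(SZ, mul(Z, SSZ)))
  [4] S(S(add(Z, mul(Z, SSZ))))
  [5] S(S(mul(Z, SSZ)))
  [6] SSZ

Answer: DIFFERENT — A ⇓ S^4(Z), B ⇓ SSZ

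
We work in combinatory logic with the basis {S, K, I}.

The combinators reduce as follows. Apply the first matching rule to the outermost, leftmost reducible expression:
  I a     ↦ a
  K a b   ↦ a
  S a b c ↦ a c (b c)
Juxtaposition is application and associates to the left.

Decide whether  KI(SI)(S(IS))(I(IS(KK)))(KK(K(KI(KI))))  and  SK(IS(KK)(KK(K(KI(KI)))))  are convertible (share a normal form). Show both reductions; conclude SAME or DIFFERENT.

Answer: SAME — A ⇓ SK(S(KK)K), B ⇓ SK(S(KK)K)

Derivation:
Term A:
  start: KI(SI)(S(IS))(I(IS(KK)))(KK(K(KI(KI))))
  [1] I(S(IS))(I(IS(KK)))(KK(K(KI(KI))))
  [2] S(IS)(I(IS(KK)))(KK(K(KI(KI))))
  [3] IS(KK(K(KI(KI))))(I(IS(KK))(KK(K(KI(KI)))))
  [4] S(KK(K(KI(KI))))(I(IS(KK))(KK(K(KI(KI)))))
  [5] SK(I(IS(KK))(KK(K(KI(KI)))))
  [6] SK(IS(KK)(KK(K(KI(KI)))))
  [7] SK(S(KK)(KK(K(KI(KI)))))
  [8] SK(S(KK)K)

Term B:
  start: SK(IS(KK)(KK(K(KI(KI)))))
  [1] SK(S(KK)(KK(K(KI(KI)))))
  [2] SK(S(KK)K)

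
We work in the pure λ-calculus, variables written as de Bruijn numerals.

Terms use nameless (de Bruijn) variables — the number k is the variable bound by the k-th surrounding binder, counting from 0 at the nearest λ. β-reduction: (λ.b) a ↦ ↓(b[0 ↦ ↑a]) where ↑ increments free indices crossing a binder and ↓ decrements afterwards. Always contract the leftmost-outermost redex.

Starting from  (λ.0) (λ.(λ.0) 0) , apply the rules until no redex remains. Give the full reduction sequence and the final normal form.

Answer: normal form = λ.0  (in 2 steps)

Working:
  start: (λ.0) (λ.(λ.0) 0)
  step 1: λ.(λ.0) 0
  step 2: λ.0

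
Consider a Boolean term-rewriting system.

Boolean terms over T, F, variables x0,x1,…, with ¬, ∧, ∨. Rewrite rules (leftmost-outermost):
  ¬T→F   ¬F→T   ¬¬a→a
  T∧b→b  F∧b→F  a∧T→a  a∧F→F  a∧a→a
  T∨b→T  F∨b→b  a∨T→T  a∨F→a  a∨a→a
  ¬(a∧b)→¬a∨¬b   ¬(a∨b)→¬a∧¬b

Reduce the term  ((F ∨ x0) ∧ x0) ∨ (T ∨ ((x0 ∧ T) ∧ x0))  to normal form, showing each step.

Answer: normal form = T  (in 4 steps)

Reduction:
  start: ((F ∨ x0) ∧ x0) ∨ (T ∨ ((x0 ∧ T) ∧ x0))
  step 1: (x0 ∧ x0) ∨ (T ∨ ((x0 ∧ T) ∧ x0))
  step 2: x0 ∨ (T ∨ ((x0 ∧ T) ∧ x0))
  step 3: x0 ∨ T
  step 4: T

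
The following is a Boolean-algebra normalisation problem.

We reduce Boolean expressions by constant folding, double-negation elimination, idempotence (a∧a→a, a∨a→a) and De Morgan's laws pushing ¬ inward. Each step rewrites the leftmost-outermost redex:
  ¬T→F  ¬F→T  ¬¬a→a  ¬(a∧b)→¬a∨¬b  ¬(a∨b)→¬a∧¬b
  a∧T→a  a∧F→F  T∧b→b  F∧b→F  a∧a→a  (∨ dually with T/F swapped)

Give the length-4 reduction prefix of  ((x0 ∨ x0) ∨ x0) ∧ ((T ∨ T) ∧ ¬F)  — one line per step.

  start: ((x0 ∨ x0) ∨ x0) ∧ ((T ∨ T) ∧ ¬F)
  →1  (x0 ∨ x0) ∧ ((T ∨ T) ∧ ¬F)
  →2  x0 ∧ ((T ∨ T) ∧ ¬F)
  →3  x0 ∧ (T ∧ ¬F)
  →4  x0 ∧ ¬F

Answer: after 4 steps: x0 ∧ ¬F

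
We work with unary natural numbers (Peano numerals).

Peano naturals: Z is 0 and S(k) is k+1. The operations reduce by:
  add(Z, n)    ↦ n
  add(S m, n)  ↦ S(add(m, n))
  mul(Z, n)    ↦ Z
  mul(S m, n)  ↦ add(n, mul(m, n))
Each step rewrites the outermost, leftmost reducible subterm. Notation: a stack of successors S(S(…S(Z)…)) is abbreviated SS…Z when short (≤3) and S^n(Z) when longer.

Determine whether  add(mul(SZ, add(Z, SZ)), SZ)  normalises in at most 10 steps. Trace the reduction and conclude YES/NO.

  start: add(mul(SZ, add(Z, SZ)), SZ)
  →1  add(add(add(Z, SZ), mul(Z, add(Z, SZ))), SZ)
  →2  add(add(SZ, mul(Z, add(Z, SZ))), SZ)
  →3  add(S(add(Z, mul(Z, add(Z, SZ)))), SZ)
  →4  S(add(add(Z, mul(Z, add(Z, SZ))), SZ))
  →5  S(add(mul(Z, add(Z, SZ)), SZ))
  →6  S(add(Z, SZ))
  →7  SSZ

Answer: YES — reaches normal form SSZ in 7 ≤ 10 steps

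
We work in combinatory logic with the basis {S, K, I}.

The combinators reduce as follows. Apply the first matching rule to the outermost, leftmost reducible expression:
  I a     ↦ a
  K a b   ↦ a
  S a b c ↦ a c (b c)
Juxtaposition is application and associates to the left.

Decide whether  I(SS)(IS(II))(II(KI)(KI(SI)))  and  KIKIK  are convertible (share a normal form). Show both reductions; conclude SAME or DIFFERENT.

Term A:
  start: I(SS)(IS(II))(II(KI)(KI(SI)))
  step 1: SS(IS(II))(II(KI)(KI(SI)))
  step 2: S(II(KI)(KI(SI)))(IS(II)(II(KI)(KI(SI))))
  step 3: S(I(KI)(KI(SI)))(IS(II)(II(KI)(KI(SI))))
  step 4: S(KI(KI(SI)))(IS(II)(II(KI)(KI(SI))))
  step 5: SI(IS(II)(II(KI)(KI(SI))))
  step 6: SI(S(II)(II(KI)(KI(SI))))
  step 7: SI(SI(II(KI)(KI(SI))))
  step 8: SI(SI(I(KI)(KI(SI))))
  step 9: SI(SI(KI(KI(SI))))
  step 10: SI(SII)

Term B:
  start: KIKIK
  step 1: IIK
  step 2: IK
  step 3: K

Answer: DIFFERENT — A ⇓ SI(SII), B ⇓ K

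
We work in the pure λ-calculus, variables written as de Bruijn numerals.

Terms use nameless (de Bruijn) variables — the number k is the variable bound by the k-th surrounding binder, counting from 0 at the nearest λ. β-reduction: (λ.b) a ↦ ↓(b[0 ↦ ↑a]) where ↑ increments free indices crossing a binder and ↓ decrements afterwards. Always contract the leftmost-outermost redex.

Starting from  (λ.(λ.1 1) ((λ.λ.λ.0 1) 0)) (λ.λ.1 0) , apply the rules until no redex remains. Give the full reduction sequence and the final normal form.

Answer: normal form = λ.λ.1 0  (in 4 steps)

Derivation:
  start: (λ.(λ.1 1) ((λ.λ.λ.0 1) 0)) (λ.λ.1 0)
  step 1: (λ.(λ.λ.1 0) (λ.λ.1 0)) ((λ.λ.λ.0 1) (λ.λ.1 0))
  step 2: (λ.λ.1 0) (λ.λ.1 0)
  step 3: λ.(λ.λ.1 0) 0
  step 4: λ.λ.1 0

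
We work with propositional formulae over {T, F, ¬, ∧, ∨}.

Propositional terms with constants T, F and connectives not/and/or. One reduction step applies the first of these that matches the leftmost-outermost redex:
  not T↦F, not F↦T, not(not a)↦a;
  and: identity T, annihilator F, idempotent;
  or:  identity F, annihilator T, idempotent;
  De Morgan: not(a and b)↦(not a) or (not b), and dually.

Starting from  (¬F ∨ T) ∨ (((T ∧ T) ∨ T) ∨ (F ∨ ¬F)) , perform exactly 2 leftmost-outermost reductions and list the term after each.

  start: (¬F ∨ T) ∨ (((T ∧ T) ∨ T) ∨ (F ∨ ¬F))
  →1  T ∨ (((T ∧ T) ∨ T) ∨ (F ∨ ¬F))
  →2  T

Answer: after 2 steps: T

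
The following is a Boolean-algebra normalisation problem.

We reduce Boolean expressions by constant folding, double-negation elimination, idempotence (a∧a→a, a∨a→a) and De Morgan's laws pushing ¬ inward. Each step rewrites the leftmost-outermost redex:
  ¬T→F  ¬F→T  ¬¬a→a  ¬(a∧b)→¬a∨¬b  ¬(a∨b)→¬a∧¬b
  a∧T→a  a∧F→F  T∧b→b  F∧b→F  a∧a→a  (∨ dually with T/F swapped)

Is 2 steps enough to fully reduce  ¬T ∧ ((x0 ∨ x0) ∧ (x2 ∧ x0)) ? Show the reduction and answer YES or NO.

  start: ¬T ∧ ((x0 ∨ x0) ∧ (x2 ∧ x0))
  [1] F ∧ ((x0 ∨ x0) ∧ (x2 ∧ x0))
  [2] F

Answer: YES — reaches normal form F in 2 ≤ 2 steps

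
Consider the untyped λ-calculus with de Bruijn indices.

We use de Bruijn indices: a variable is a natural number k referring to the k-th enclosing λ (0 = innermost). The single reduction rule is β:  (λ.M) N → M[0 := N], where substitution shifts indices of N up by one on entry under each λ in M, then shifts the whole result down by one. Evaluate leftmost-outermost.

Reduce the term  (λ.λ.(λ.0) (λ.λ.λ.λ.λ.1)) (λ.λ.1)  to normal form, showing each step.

Answer: normal form = λ.λ.λ.λ.λ.λ.1  (in 2 steps)

Working:
  start: (λ.λ.(λ.0) (λ.λ.λ.λ.λ.1)) (λ.λ.1)
  [1] λ.(λ.0) (λ.λ.λ.λ.λ.1)
  [2] λ.λ.λ.λ.λ.λ.1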